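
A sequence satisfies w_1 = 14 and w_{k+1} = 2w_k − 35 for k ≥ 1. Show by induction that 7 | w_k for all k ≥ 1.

Base case: w_1 = 14 = 7·2, so 7 | w_1.
Assume 7 | w_r, so w_r = 7t for some integer t.
Then w_{r+1} = 2w_r − 35 = 2·(7t) − 35 = 7(2t − 5), so 7 | w_{r+1}.
By induction, 7 | w_k for all k ≥ 1.

7 | w_k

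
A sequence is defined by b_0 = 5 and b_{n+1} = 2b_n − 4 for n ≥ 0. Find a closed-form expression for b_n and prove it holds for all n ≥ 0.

Claim: b_n = 2^n + 4.

Base case: b_0 = 5, and 2^0 + 4 = 1 + 4 = 5.
Assume b_m = 2^m + 4 for some m ≥ 0.
Then b_{m+1} = 2b_m − 4 = 2·(2^m + 4) − 4 = 2^{m+1} + 8 − 4 = 2^{m+1} + 4.
By induction, b_n = 2^n + 4 for all n ≥ 0.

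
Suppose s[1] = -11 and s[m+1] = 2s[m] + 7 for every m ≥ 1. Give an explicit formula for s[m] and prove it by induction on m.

Claim: s[m] = -2^{m+1} − 7.

Base case: s[1] = -11, and -2^{1+1} − 7 = -4 − 7 = -11.
Assume s[j] = -2^{j+1} − 7 for some j ≥ 1.
Then s[j+1] = 2s[j] + 7 = 2·(-2^{j+1} − 7) + 7 = -2^{j+2} − 14 + 7 = -2^{j+2} − 7.
This completes the inductive step, so s[m] = -2^{m+1} − 7 for all m ≥ 1.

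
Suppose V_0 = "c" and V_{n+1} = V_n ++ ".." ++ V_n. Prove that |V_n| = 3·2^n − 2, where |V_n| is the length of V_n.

Base case: |V_0| = 1, and 3·2^0 − 2 = 1.
Assume |V_m| = 3·2^m − 2.
Then |V_{m+1}| = |V_m| + 2 + |V_m| = 2|V_m| + 2 = 2(3·2^m − 2) + 2 = 3·2^{m+1} − 4 + 2 = 3·2^{m+1} − 2.
This completes the inductive step, so |V_n| = 3·2^n − 2 for all n ≥ 0.

|V_n| = 3·2^n − 2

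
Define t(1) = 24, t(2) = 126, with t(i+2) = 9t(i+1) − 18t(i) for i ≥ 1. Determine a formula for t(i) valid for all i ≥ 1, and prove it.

Claim: t(i) = 3·6^i + 2·3^i.

Base cases: t(1) = 24 and 3·6^1 + 2·3^1 = 24; t(2) = 126 and 3·6^2 + 2·3^2 = 126.
Assume t(j) = 3·6^j + 2·3^j for all 1 ≤ j ≤ r, where r ≥ 2.
Then t(r+1) = 9t(r) − 18t(r−1) = 9·(3·6^r + 2·3^r) − 18·(3·6^{r−1} + 2·3^{r−1}) = 3·(9·6 − 18)6^{r−1} + 2·(9·3 − 18)3^{r−1} = 108·6^{r−1} + 18·3^{r−1} = 3·6^{r+1} + 2·3^{r+1}.
Hence t(i) = 3·6^i + 2·3^i for every i ≥ 1, by strong induction.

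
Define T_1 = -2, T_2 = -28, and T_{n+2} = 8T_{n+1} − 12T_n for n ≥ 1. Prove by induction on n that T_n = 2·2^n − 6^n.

Base cases: T_1 = -2 and 2·2^1 − 6^1 = -2; T_2 = -28 and 2·2^2 − 6^2 = -28.
Assume T_j = 2·2^j − 6^j for all 1 ≤ j ≤ m, where m ≥ 2.
Then T_{m+1} = 8T_m − 12T_{m−1} = 8·(2·2^m − 6^m) − 12·(2·2^{m−1} − 6^{m−1}) = 2·(8·2 − 12)2^{m−1} − (8·6 − 12)6^{m−1} = 8·2^{m−1} − 36·6^{m−1} = 2·2^{m+1} − 6^{m+1}.
Hence T_n = 2·2^n − 6^n for every n ≥ 1, by strong induction.

T_n = 2·2^n − 6^n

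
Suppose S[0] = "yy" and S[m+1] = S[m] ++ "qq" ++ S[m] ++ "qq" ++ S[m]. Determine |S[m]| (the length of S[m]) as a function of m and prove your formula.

Claim: |S[m]| = 4·3^m − 2.

Base case: |S[0]| = 2, and 4·3^0 − 2 = 2.
Assume |S[k]| = 4·3^k − 2.
Then |S[k+1]| = 3|S[k]| + 4 = 3(4·3^k − 2) + 4 = 4·3^{k+1} − 6 + 4 = 4·3^{k+1} − 2.
By induction, |S[m]| = 4·3^m − 2 for all m ≥ 0.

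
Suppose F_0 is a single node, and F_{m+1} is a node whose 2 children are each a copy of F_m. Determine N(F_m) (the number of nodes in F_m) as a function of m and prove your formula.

Claim: N(F_m) = 2^{m+1} − 1.

Base case: N(F_0) = 1, and 2^{0+1} − 1 = 1.
Assume N(F_j) = 2^{j+1} − 1.
Then N(F_{j+1}) = 1 + 2N(F_j) = 1 + 2(2^{j+1} − 1) = 2^{j+2} − 2 + 1 = 2^{j+2} − 1.
This completes the inductive step, so N(F_m) = 2^{m+1} − 1 for all m ≥ 0.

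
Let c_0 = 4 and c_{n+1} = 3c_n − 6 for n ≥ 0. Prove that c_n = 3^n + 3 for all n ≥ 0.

Base case: c_0 = 4, and 3^0 + 3 = 1 + 3 = 4.
Assume c_m = 3^m + 3 for some m ≥ 0.
Then c_{m+1} = 3c_m − 6 = 3·(3^m + 3) − 6 = 3^{m+1} + 9 − 6 = 3^{m+1} + 3.
So the formula holds for m+1, and by induction c_n = 3^n + 3 for all n ≥ 0.

c_n = 3^n + 3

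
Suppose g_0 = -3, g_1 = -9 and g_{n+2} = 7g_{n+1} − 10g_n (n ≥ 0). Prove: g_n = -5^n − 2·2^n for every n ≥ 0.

Base cases: g_0 = -3 and -5^0 − 2·2^0 = -3; g_1 = -9 and -5^1 − 2·2^1 = -9.
Assume g_j = -5^j − 2·2^j for all 0 ≤ j ≤ k, where k ≥ 1.
Then g_{k+1} = 7g_k − 10g_{k−1} = 7·(-5^k − 2·2^k) − 10·(-5^{k−1} − 2·2^{k−1}) = -(7·5 − 10)5^{k−1} − 2·(7·2 − 10)2^{k−1} = -25·5^{k−1} − 8·2^{k−1} = -5^{k+1} − 2·2^{k+1}.
Hence g_n = -5^n − 2·2^n for every n ≥ 0, by strong induction.

g_n = -5^n − 2·2^n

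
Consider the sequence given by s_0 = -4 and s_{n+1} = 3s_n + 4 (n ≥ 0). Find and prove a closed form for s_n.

Claim: s_n = -2·3^n − 2.

Base case: s_0 = -4, and -2·3^0 − 2 = -2 − 2 = -4.
Assume s_k = -2·3^k − 2 for some k ≥ 0.
Then s_{k+1} = 3s_k + 4 = 3·(-2·3^k − 2) + 4 = -6·3^k − 6 + 4 = -2·3^{k+1} − 2.
So the formula holds for k+1, and by induction s_n = -2·3^n − 2 for all n ≥ 0.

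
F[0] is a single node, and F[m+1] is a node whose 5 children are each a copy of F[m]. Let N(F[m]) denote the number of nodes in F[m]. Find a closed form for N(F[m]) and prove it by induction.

Claim: N(F[m]) = (5^{m+1} − 1)/4.

Base case: N(F[0]) = 1, and (5^{0+1} − 1)/4 = 1.
Assume N(F[k]) = (5^{k+1} − 1)/4.
Then N(F[k+1]) = 1 + 5N(F[k]) = 1 + 5·(5^{k+1} − 1)/4 = 1 + (5^{k+2} − 5)/4 = (4 + 5^{k+2} − 5)/4 = (5^{k+2} − 1)/4.
So the formula holds for k+1, and by induction N(F[m]) = (5^{m+1} − 1)/4 for all m ≥ 0.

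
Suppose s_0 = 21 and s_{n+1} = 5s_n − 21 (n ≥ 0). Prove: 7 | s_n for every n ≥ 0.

Base case: s_0 = 21 = 7·3, so 7 | s_0.
Assume 7 | s_k, so s_k = 7t for some integer t.
Then s_{k+1} = 5s_k − 21 = 5·(7t) − 21 = 7(5t − 3), so 7 | s_{k+1}.
Hence 7 | s_n for every n ≥ 0, by induction.

7 | s_n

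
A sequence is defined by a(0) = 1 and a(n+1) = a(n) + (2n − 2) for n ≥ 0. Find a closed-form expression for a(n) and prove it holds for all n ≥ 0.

Claim: a(n) = n^2 − 3n + 1.

Base case: a(0) = 1, and 0^2 − 3·0 + 1 = 1.
Assume a(r) = r^2 − 3r + 1.
Then a(r+1) = a(r) + (2r − 2) = (r^2 − 3r + 1) + (2r − 2) = r^2 − r − 1,
and (r+1)^2 − 3·(r+1) + 1 = r^2 − r − 1.
This completes the inductive step, so a(n) = n^2 − 3n + 1 for all n ≥ 0.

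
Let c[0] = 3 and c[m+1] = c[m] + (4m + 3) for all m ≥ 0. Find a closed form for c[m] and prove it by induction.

Claim: c[m] = 2m^2 + m + 3.

Base case: c[0] = 3, and 2·0^2 + 0 + 3 = 3.
Assume c[k] = 2k^2 + k + 3.
Then c[k+1] = c[k] + (4k + 3) = (2k^2 + k + 3) + (4k + 3) = 2k^2 + 5k + 6,
and 2·(k+1)^2 + (k+1) + 3 = 2k^2 + 5k + 6.
This completes the inductive step, so c[m] = 2m^2 + m + 3 for all m ≥ 0.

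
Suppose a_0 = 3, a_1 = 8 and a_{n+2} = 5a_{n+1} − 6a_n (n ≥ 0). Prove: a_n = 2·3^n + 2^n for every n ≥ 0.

Base cases: a_0 = 3 and 2·3^0 + 2^0 = 3; a_1 = 8 and 2·3^1 + 2^1 = 8.
Assume a_i = 2·3^i + 2^i for all 0 ≤ i ≤ j, where j ≥ 1.
Then a_{j+1} = 5a_j − 6a_{j−1} = 5·(2·3^j + 2^j) − 6·(2·3^{j−1} + 2^{j−1}) = 2·(5·3 − 6)3^{j−1} + (5·2 − 6)2^{j−1} = 18·3^{j−1} + 4·2^{j−1} = 2·3^{j+1} + 2^{j+1}.
So the formula holds for j+1, and by strong induction a_n = 2·3^n + 2^n for all n ≥ 0.

a_n = 2·3^n + 2^n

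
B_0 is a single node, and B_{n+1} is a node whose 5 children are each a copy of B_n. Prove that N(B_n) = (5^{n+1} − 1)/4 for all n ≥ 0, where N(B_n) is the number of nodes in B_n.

Base case: N(B_0) = 1, and (5^{0+1} − 1)/4 = 1.
Assume N(B_k) = (5^{k+1} − 1)/4.
Then N(B_{k+1}) = 1 + 5N(B_k) = 1 + 5·(5^{k+1} − 1)/4 = 1 + (5^{k+2} − 5)/4 = (4 + 5^{k+2} − 5)/4 = (5^{k+2} − 1)/4.
This completes the inductive step, so N(B_n) = (5^{n+1} − 1)/4 for all n ≥ 0.

N(B_n) = (5^{n+1} − 1)/4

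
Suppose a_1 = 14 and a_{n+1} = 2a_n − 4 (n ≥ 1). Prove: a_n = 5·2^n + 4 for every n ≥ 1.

Base case: a_1 = 14, and 5·2^1 + 4 = 10 + 4 = 14.
Assume a_k = 5·2^k + 4 for some k ≥ 1.
Then a_{k+1} = 2a_k − 4 = 2·(5·2^k + 4) − 4 = 10·2^k + 8 − 4 = 5·2^{k+1} + 4.
So the formula holds for k+1, and by induction a_n = 5·2^n + 4 for all n ≥ 1.

a_n = 5·2^n + 4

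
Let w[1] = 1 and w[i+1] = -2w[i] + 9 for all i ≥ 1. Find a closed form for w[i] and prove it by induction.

Claim: w[i] = (-2)^i + 3.

Base case: w[1] = 1, and (-2)^1 + 3 = -2 + 3 = 1.
Assume w[k] = (-2)^k + 3 for some k ≥ 1.
Then w[k+1] = -2w[k] + 9 = -2·((-2)^k + 3) + 9 = -2·(-2)^k − 6 + 9 = (-2)^{k+1} + 3.
Hence w[i] = (-2)^i + 3 for every i ≥ 1, by induction.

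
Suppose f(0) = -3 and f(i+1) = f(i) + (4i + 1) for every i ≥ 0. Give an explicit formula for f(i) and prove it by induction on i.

Claim: f(i) = 2i^2 − i − 3.

Base case: f(0) = -3, and 2·0^2 − 0 − 3 = -3.
Assume f(j) = 2j^2 − j − 3.
Then f(j+1) = f(j) + (4j + 1) = (2j^2 − j − 3) + (4j + 1) = 2j^2 + 3j − 2,
and 2·(j+1)^2 − (j+1) − 3 = 2j^2 + 3j − 2.
By induction, f(i) = 2i^2 − i − 3 for all i ≥ 0.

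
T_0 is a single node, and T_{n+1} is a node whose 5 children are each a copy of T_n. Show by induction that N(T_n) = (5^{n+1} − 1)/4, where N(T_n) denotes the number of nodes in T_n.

Base case: N(T_0) = 1, and (5^{0+1} − 1)/4 = 1.
Assume N(T_k) = (5^{k+1} − 1)/4.
Then N(T_{k+1}) = 1 + 5N(T_k) = 1 + 5·(5^{k+1} − 1)/4 = 1 + (5^{k+2} − 5)/4 = (4 + 5^{k+2} − 5)/4 = (5^{k+2} − 1)/4.
This completes the inductive step, so N(T_n) = (5^{n+1} − 1)/4 for all n ≥ 0.

N(T_n) = (5^{n+1} − 1)/4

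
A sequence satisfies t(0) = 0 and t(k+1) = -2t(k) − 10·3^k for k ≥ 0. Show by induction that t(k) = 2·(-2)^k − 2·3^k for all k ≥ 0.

Base case: t(0) = 0, and 2·(-2)^0 − 2·3^0 = 2 − 2 = 0.
Assume t(j) = 2·(-2)^j − 2·3^j for some j ≥ 0.
Then t(j+1) = -2t(j) − 10·3^j = -2·(2·(-2)^j − 2·3^j) − 10·3^j = 2·(-2)^{j+1} + 4·3^j − 10·3^j = 2·(-2)^{j+1} − 6·3^j = 2·(-2)^{j+1} − 2·3^{j+1}.
Hence t(k) = 2·(-2)^k − 2·3^k for every k ≥ 0, by induction.

t(k) = 2·(-2)^k − 2·3^k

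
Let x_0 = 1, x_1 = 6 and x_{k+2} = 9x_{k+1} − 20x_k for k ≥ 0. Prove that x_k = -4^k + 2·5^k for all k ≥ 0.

Base cases: x_0 = 1 and -4^0 + 2·5^0 = 1; x_1 = 6 and -4^1 + 2·5^1 = 6.
Assume x_j = -4^j + 2·5^j for all 0 ≤ j ≤ r, where r ≥ 1.
Then x_{r+1} = 9x_r − 20x_{r−1} = 9·(-4^r + 2·5^r) − 20·(-4^{r−1} + 2·5^{r−1}) = -(9·4 − 20)4^{r−1} + 2·(9·5 − 20)5^{r−1} = -16·4^{r−1} + 50·5^{r−1} = -4^{r+1} + 2·5^{r+1}.
So the formula holds for r+1, and by strong induction x_k = -4^k + 2·5^k for all k ≥ 0.

x_k = -4^k + 2·5^k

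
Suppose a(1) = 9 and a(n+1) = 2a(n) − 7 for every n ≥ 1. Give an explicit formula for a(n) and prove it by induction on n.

Claim: a(n) = 2^n + 7.

Base case: a(1) = 9, and 2^1 + 7 = 2 + 7 = 9.
Assume a(r) = 2^r + 7 for some r ≥ 1.
Then a(r+1) = 2a(r) − 7 = 2·(2^r + 7) − 7 = 2^{r+1} + 14 − 7 = 2^{r+1} + 7.
Hence a(n) = 2^n + 7 for every n ≥ 1, by induction.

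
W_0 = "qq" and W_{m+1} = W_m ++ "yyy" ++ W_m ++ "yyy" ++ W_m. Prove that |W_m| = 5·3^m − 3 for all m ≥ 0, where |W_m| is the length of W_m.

Base case: |W_0| = 2, and 5·3^0 − 3 = 2.
Assume |W_k| = 5·3^k − 3.
Then |W_{k+1}| = 3|W_k| + 6 = 3(5·3^k − 3) + 6 = 5·3^{k+1} − 9 + 6 = 5·3^{k+1} − 3.
This completes the inductive step, so |W_m| = 5·3^m − 3 for all m ≥ 0.

|W_m| = 5·3^m − 3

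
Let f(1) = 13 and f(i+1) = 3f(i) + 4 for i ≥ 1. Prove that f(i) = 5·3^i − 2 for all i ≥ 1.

Base case: f(1) = 13, and 5·3^1 − 2 = 15 − 2 = 13.
Assume f(j) = 5·3^j − 2 for some j ≥ 1.
Then f(j+1) = 3f(j) + 4 = 3·(5·3^j − 2) + 4 = 15·3^j − 6 + 4 = 5·3^{j+1} − 2.
By induction, f(i) = 5·3^i − 2 for all i ≥ 1.

f(i) = 5·3^i − 2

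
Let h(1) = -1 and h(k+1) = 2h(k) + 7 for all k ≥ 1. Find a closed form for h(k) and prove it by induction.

Claim: h(k) = 3·2^k − 7.

Base case: h(1) = -1, and 3·2^1 − 7 = 6 − 7 = -1.
Assume h(j) = 3·2^j − 7 for some j ≥ 1.
Then h(j+1) = 2h(j) + 7 = 2·(3·2^j − 7) + 7 = 6·2^j − 14 + 7 = 3·2^{j+1} − 7.
Hence h(k) = 3·2^k − 7 for every k ≥ 1, by induction.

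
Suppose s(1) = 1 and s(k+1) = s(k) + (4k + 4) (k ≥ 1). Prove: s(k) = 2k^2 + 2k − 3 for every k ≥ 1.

Base case: s(1) = 1, and 2·1^2 + 2·1 − 3 = 1.
Assume s(m) = 2m^2 + 2m − 3.
Then s(m+1) = s(m) + (4m + 4) = (2m^2 + 2m − 3) + (4m + 4) = 2m^2 + 6m + 1,
and 2·(m+1)^2 + 2·(m+1) − 3 = 2m^2 + 6m + 1.
By induction, s(k) = 2k^2 + 2k − 3 for all k ≥ 1.

s(k) = 2k^2 + 2k − 3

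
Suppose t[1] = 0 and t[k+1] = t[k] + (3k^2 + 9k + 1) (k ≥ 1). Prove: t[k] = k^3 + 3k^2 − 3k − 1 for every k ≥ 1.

Base case: t[1] = 0, and 1^3 + 3·1^2 − 3·1 − 1 = 0.
Assume t[r] = r^3 + 3r^2 − 3r − 1.
Then t[r+1] = t[r] + (3r^2 + 9r + 1) = (r^3 + 3r^2 − 3r − 1) + (3r^2 + 9r + 1) = r^3 + 6r^2 + 6r,
and (r+1)^3 + 3·(r+1)^2 − 3·(r+1) − 1 = r^3 + 6r^2 + 6r.
By induction, t[k] = k^3 + 3k^2 − 3k − 1 for all k ≥ 1.

t[k] = k^3 + 3k^2 − 3k − 1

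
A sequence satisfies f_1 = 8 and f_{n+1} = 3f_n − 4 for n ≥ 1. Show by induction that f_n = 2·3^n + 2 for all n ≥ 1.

Base case: f_1 = 8, and 2·3^1 + 2 = 6 + 2 = 8.
Assume f_r = 2·3^r + 2 for some r ≥ 1.
Then f_{r+1} = 3f_r − 4 = 3·(2·3^r + 2) − 4 = 6·3^r + 6 − 4 = 2·3^{r+1} + 2.
By induction, f_n = 2·3^n + 2 for all n ≥ 1.

f_n = 2·3^n + 2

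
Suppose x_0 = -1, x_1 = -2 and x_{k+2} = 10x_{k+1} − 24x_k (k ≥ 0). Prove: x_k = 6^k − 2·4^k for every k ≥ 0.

Base cases: x_0 = -1 and 6^0 − 2·4^0 = -1; x_1 = -2 and 6^1 − 2·4^1 = -2.
Assume x_j = 6^j − 2·4^j for all 0 ≤ j ≤ m, where m ≥ 1.
Then x_{m+1} = 10x_m − 24x_{m−1} = 10·(6^m − 2·4^m) − 24·(6^{m−1} − 2·4^{m−1}) = (10·6 − 24)6^{m−1} − 2·(10·4 − 24)4^{m−1} = 36·6^{m−1} − 32·4^{m−1} = 6^{m+1} − 2·4^{m+1}.
This completes the inductive step, so x_k = 6^k − 2·4^k for all k ≥ 0.

x_k = 6^k − 2·4^k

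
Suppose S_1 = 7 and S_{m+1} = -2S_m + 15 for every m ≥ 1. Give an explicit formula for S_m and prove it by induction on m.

Claim: S_m = -(-2)^m + 5.

Base case: S_1 = 7, and -(-2)^1 + 5 = 2 + 5 = 7.
Assume S_j = -(-2)^j + 5 for some j ≥ 1.
Then S_{j+1} = -2S_j + 15 = -2·(-(-2)^j + 5) + 15 = 2·(-2)^j − 10 + 15 = -(-2)^{j+1} + 5.
Hence S_m = -(-2)^m + 5 for every m ≥ 1, by induction.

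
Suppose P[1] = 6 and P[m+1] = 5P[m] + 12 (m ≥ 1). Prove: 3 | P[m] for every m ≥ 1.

Base case: P[1] = 6 = 3·2, so 3 | P[1].
Assume 3 | P[j], so P[j] = 3t for some integer t.
Then P[j+1] = 5P[j] + 12 = 5·(3t) + 12 = 3(5t + 4), so 3 | P[j+1].
Hence 3 | P[m] for every m ≥ 1, by induction.

3 | P[m]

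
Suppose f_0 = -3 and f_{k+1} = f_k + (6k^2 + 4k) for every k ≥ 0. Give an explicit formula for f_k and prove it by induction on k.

Claim: f_k = 2k^3 − k^2 − k − 3.

Base case: f_0 = -3, and 2·0^3 − 0^2 − 0 − 3 = -3.
Assume f_m = 2m^3 − m^2 − m − 3.
Then f_{m+1} = f_m + (6m^2 + 4m) = (2m^3 − m^2 − m − 3) + (6m^2 + 4m) = 2m^3 + 5m^2 + 3m − 3,
and 2·(m+1)^3 − (m+1)^2 − (m+1) − 3 = 2m^3 + 5m^2 + 3m − 3.
This completes the inductive step, so f_k = 2k^3 − k^2 − k − 3 for all k ≥ 0.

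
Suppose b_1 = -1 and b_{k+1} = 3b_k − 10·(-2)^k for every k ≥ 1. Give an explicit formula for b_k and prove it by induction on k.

Claim: b_k = 3^k + 2·(-2)^k.

Base case: b_1 = -1, and 3^1 + 2·(-2)^1 = 3 − 4 = -1.
Assume b_j = 3^j + 2·(-2)^j for some j ≥ 1.
Then b_{j+1} = 3b_j − 10·(-2)^j = 3·(3^j + 2·(-2)^j) − 10·(-2)^j = 3^{j+1} + 6·(-2)^j − 10·(-2)^j = 3^{j+1} − 4·(-2)^j = 3^{j+1} + 2·(-2)^{j+1}.
So the formula holds for j+1, and by induction b_k = 3^k + 2·(-2)^k for all k ≥ 1.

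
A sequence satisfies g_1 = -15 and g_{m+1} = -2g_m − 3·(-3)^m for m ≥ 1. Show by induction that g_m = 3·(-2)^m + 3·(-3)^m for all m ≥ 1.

Base case: g_1 = -15, and 3·(-2)^1 + 3·(-3)^1 = -6 − 9 = -15.
Assume g_j = 3·(-2)^j + 3·(-3)^j for some j ≥ 1.
Then g_{j+1} = -2g_j − 3·(-3)^j = -2·(3·(-2)^j + 3·(-3)^j) − 3·(-3)^j = 3·(-2)^{j+1} − 6·(-3)^j − 3·(-3)^j = 3·(-2)^{j+1} − 9·(-3)^j = 3·(-2)^{j+1} + 3·(-3)^{j+1}.
This completes the inductive step, so g_m = 3·(-2)^m + 3·(-3)^m for all m ≥ 1.

g_m = 3·(-2)^m + 3·(-3)^m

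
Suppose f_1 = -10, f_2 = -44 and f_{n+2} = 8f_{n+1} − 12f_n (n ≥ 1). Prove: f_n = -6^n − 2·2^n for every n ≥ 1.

Base cases: f_1 = -10 and -6^1 − 2·2^1 = -10; f_2 = -44 and -6^2 − 2·2^2 = -44.
Assume f_i = -6^i − 2·2^i for all 1 ≤ i ≤ j, where j ≥ 2.
Then f_{j+1} = 8f_j − 12f_{j−1} = 8·(-6^j − 2·2^j) − 12·(-6^{j−1} − 2·2^{j−1}) = -(8·6 − 12)6^{j−1} − 2·(8·2 − 12)2^{j−1} = -36·6^{j−1} − 8·2^{j−1} = -6^{j+1} − 2·2^{j+1}.
Hence f_n = -6^n − 2·2^n for every n ≥ 1, by strong induction.

f_n = -6^n − 2·2^n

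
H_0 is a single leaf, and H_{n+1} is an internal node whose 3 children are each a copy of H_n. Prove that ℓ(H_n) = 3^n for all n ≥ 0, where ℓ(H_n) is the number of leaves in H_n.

Base case: ℓ(H_0) = 1, and 3^0 = 1.
Assume ℓ(H_r) = 3^r.
Then ℓ(H_{r+1}) = 3·ℓ(H_r) = 3·3^r = 3^{r+1}.
So the formula holds for r+1, and by induction ℓ(H_n) = 3^n for all n ≥ 0.

ℓ(H_n) = 3^n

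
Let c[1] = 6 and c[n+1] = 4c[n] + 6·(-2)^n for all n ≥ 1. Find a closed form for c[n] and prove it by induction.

Claim: c[n] = 4^n − (-2)^n.

Base case: c[1] = 6, and 4^1 − (-2)^1 = 4 + 2 = 6.
Assume c[m] = 4^m − (-2)^m for some m ≥ 1.
Then c[m+1] = 4c[m] + 6·(-2)^m = 4·(4^m − (-2)^m) + 6·(-2)^m = 4^{m+1} − 4·(-2)^m + 6·(-2)^m = 4^{m+1} + 2·(-2)^m = 4^{m+1} − (-2)^{m+1}.
By induction, c[n] = 4^n − (-2)^n for all n ≥ 1.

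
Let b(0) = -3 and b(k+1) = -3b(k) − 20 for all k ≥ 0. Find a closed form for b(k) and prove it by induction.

Claim: b(k) = 2·(-3)^k − 5.

Base case: b(0) = -3, and 2·(-3)^0 − 5 = 2 − 5 = -3.
Assume b(j) = 2·(-3)^j − 5 for some j ≥ 0.
Then b(j+1) = -3b(j) − 20 = -3·(2·(-3)^j − 5) − 20 = -6·(-3)^j + 15 − 20 = 2·(-3)^{j+1} − 5.
So the formula holds for j+1, and by induction b(k) = 2·(-3)^k − 5 for all k ≥ 0.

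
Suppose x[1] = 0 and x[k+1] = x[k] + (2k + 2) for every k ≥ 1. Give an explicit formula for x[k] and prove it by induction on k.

Claim: x[k] = k^2 + k − 2.

Base case: x[1] = 0, and 1^2 + 1 − 2 = 0.
Assume x[j] = j^2 + j − 2.
Then x[j+1] = x[j] + (2j + 2) = (j^2 + j − 2) + (2j + 2) = j^2 + 3j,
and (j+1)^2 + (j+1) − 2 = j^2 + 3j.
By induction, x[k] = k^2 + k − 2 for all k ≥ 1.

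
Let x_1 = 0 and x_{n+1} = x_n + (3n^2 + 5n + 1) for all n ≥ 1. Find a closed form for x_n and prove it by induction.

Claim: x_n = n^3 + n^2 − n − 1.

Base case: x_1 = 0, and 1^3 + 1^2 − 1 − 1 = 0.
Assume x_j = j^3 + j^2 − j − 1.
Then x_{j+1} = x_j + (3j^2 + 5j + 1) = (j^3 + j^2 − j − 1) + (3j^2 + 5j + 1) = j^3 + 4j^2 + 4j,
and (j+1)^3 + (j+1)^2 − (j+1) − 1 = j^3 + 4j^2 + 4j.
By induction, x_n = n^3 + n^2 − n − 1 for all n ≥ 1.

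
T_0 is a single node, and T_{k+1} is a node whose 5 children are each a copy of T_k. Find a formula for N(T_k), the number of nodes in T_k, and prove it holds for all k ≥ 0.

Claim: N(T_k) = (5^{k+1} − 1)/4.

Base case: N(T_0) = 1, and (5^{0+1} − 1)/4 = 1.
Assume N(T_m) = (5^{m+1} − 1)/4.
Then N(T_{m+1}) = 1 + 5N(T_m) = 1 + 5·(5^{m+1} − 1)/4 = 1 + (5^{m+2} − 5)/4 = (4 + 5^{m+2} − 5)/4 = (5^{m+2} − 1)/4.
By induction, N(T_k) = (5^{k+1} − 1)/4 for all k ≥ 0.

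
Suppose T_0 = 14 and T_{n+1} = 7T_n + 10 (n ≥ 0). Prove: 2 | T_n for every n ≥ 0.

Base case: T_0 = 14 = 2·7, so 2 | T_0.
Assume 2 | T_j, so T_j = 2t for some integer t.
Then T_{j+1} = 7T_j + 10 = 7·(2t) + 10 = 2(7t + 5), so 2 | T_{j+1}.
This completes the inductive step, so 2 | T_n for all n ≥ 0.

2 | T_n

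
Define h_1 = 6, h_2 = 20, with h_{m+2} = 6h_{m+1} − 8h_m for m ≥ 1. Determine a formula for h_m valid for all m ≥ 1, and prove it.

Claim: h_m = 2^m + 4^m.

Base cases: h_1 = 6 and 2^1 + 4^1 = 6; h_2 = 20 and 2^2 + 4^2 = 20.
Assume h_j = 2^j + 4^j for all 1 ≤ j ≤ r, where r ≥ 2.
Then h_{r+1} = 6h_r − 8h_{r−1} = 6·(2^r + 4^r) − 8·(2^{r−1} + 4^{r−1}) = (6·2 − 8)2^{r−1} + (6·4 − 8)4^{r−1} = 4·2^{r−1} + 16·4^{r−1} = 2^{r+1} + 4^{r+1}.
Hence h_m = 2^m + 4^m for every m ≥ 1, by strong induction.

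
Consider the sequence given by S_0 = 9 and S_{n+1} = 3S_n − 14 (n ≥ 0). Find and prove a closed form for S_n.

Claim: S_n = 2·3^n + 7.

Base case: S_0 = 9, and 2·3^0 + 7 = 2 + 7 = 9.
Assume S_r = 2·3^r + 7 for some r ≥ 0.
Then S_{r+1} = 3S_r − 14 = 3·(2·3^r + 7) − 14 = 6·3^r + 21 − 14 = 2·3^{r+1} + 7.
So the formula holds for r+1, and by induction S_n = 2·3^n + 7 for all n ≥ 0.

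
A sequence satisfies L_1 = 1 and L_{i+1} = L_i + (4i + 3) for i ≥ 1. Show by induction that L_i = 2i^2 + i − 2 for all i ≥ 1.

Base case: L_1 = 1, and 2·1^2 + 1 − 2 = 1.
Assume L_r = 2r^2 + r − 2.
Then L_{r+1} = L_r + (4r + 3) = (2r^2 + r − 2) + (4r + 3) = 2r^2 + 5r + 1,
and 2·(r+1)^2 + (r+1) − 2 = 2r^2 + 5r + 1.
By induction, L_i = 2i^2 + i − 2 for all i ≥ 1.

L_i = 2i^2 + i − 2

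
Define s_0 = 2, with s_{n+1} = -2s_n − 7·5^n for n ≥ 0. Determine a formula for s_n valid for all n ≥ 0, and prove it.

Claim: s_n = 3·(-2)^n − 5^n.

Base case: s_0 = 2, and 3·(-2)^0 − 5^0 = 3 − 1 = 2.
Assume s_r = 3·(-2)^r − 5^r for some r ≥ 0.
Then s_{r+1} = -2s_r − 7·5^r = -2·(3·(-2)^r − 5^r) − 7·5^r = 3·(-2)^{r+1} + 2·5^r − 7·5^r = 3·(-2)^{r+1} − 5·5^r = 3·(-2)^{r+1} − 5^{r+1}.
So the formula holds for r+1, and by induction s_n = 3·(-2)^n − 5^n for all n ≥ 0.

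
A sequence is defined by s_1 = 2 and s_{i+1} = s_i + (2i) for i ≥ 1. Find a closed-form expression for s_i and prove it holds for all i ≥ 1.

Claim: s_i = i^2 − i + 2.

Base case: s_1 = 2, and 1^2 − 1 + 2 = 2.
Assume s_k = k^2 − k + 2.
Then s_{k+1} = s_k + (2k) = (k^2 − k + 2) + (2k) = k^2 + k + 2,
and (k+1)^2 − (k+1) + 2 = k^2 + k + 2.
By induction, s_i = i^2 − i + 2 for all i ≥ 1.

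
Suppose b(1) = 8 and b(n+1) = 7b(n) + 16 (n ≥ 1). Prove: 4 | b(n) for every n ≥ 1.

Base case: b(1) = 8 = 4·2, so 4 | b(1).
Assume 4 | b(m), so b(m) = 4t for some integer t.
Then b(m+1) = 7b(m) + 16 = 7·(4t) + 16 = 4(7t + 4), so 4 | b(m+1).
So the property holds for m+1, and by induction 4 | b(n) for all n ≥ 1.

4 | b(n)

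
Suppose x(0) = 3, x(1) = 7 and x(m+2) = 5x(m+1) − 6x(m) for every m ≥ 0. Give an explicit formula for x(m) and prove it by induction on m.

Claim: x(m) = 2·2^m + 3^m.

Base cases: x(0) = 3 and 2·2^0 + 3^0 = 3; x(1) = 7 and 2·2^1 + 3^1 = 7.
Assume x(i) = 2·2^i + 3^i for all 0 ≤ i ≤ j, where j ≥ 1.
Then x(j+1) = 5x(j) − 6x(j−1) = 5·(2·2^j + 3^j) − 6·(2·2^{j−1} + 3^{j−1}) = 2·(5·2 − 6)2^{j−1} + (5·3 − 6)3^{j−1} = 8·2^{j−1} + 9·3^{j−1} = 2·2^{j+1} + 3^{j+1}.
By strong induction, x(m) = 2·2^m + 3^m for all m ≥ 0.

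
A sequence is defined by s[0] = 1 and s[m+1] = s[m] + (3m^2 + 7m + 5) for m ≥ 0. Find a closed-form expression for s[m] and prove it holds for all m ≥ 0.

Claim: s[m] = m^3 + 2m^2 + 2m + 1.

Base case: s[0] = 1, and 0^3 + 2·0^2 + 2·0 + 1 = 1.
Assume s[k] = k^3 + 2k^2 + 2k + 1.
Then s[k+1] = s[k] + (3k^2 + 7k + 5) = (k^3 + 2k^2 + 2k + 1) + (3k^2 + 7k + 5) = k^3 + 5k^2 + 9k + 6,
and (k+1)^3 + 2·(k+1)^2 + 2·(k+1) + 1 = k^3 + 5k^2 + 9k + 6.
This completes the inductive step, so s[m] = m^3 + 2m^2 + 2m + 1 for all m ≥ 0.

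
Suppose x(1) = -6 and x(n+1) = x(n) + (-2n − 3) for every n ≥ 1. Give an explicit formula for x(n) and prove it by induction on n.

Claim: x(n) = -n^2 − 2n − 3.

Base case: x(1) = -6, and -1^2 − 2·1 − 3 = -6.
Assume x(k) = -k^2 − 2k − 3.
Then x(k+1) = x(k) + (-2k − 3) = (-k^2 − 2k − 3) + (-2k − 3) = -k^2 − 4k − 6,
and -(k+1)^2 − 2·(k+1) − 3 = -k^2 − 4k − 6.
Hence x(n) = -n^2 − 2n − 3 for every n ≥ 1, by induction.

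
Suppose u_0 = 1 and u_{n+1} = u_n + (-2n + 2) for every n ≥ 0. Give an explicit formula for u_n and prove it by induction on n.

Claim: u_n = -n^2 + 3n + 1.

Base case: u_0 = 1, and -0^2 + 3·0 + 1 = 1.
Assume u_m = -m^2 + 3m + 1.
Then u_{m+1} = u_m + (-2m + 2) = (-m^2 + 3m + 1) + (-2m + 2) = -m^2 + m + 3,
and -(m+1)^2 + 3·(m+1) + 1 = -m^2 + m + 3.
This completes the inductive step, so u_n = -n^2 + 3n + 1 for all n ≥ 0.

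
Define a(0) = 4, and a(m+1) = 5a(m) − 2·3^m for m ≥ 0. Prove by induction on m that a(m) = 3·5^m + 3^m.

Base case: a(0) = 4, and 3·5^0 + 3^0 = 3 + 1 = 4.
Assume a(r) = 3·5^r + 3^r for some r ≥ 0.
Then a(r+1) = 5a(r) − 2·3^r = 5·(3·5^r + 3^r) − 2·3^r = 3·5^{r+1} + 5·3^r − 2·3^r = 3·5^{r+1} + 3·3^r = 3·5^{r+1} + 3^{r+1}.
By induction, a(m) = 3·5^m + 3^m for all m ≥ 0.

a(m) = 3·5^m + 3^m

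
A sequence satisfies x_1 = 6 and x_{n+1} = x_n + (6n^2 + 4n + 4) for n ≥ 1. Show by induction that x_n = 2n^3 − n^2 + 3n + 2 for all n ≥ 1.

Base case: x_1 = 6, and 2·1^3 − 1^2 + 3·1 + 2 = 6.
Assume x_j = 2j^3 − j^2 + 3j + 2.
Then x_{j+1} = x_j + (6j^2 + 4j + 4) = (2j^3 − j^2 + 3j + 2) + (6j^2 + 4j + 4) = 2j^3 + 5j^2 + 7j + 6,
and 2·(j+1)^3 − (j+1)^2 + 3·(j+1) + 2 = 2j^3 + 5j^2 + 7j + 6.
This completes the inductive step, so x_n = 2n^3 − n^2 + 3n + 2 for all n ≥ 1.

x_n = 2n^3 − n^2 + 3n + 2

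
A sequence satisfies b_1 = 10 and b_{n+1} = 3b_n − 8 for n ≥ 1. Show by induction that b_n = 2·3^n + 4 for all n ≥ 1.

Base case: b_1 = 10, and 2·3^1 + 4 = 6 + 4 = 10.
Assume b_r = 2·3^r + 4 for some r ≥ 1.
Then b_{r+1} = 3b_r − 8 = 3·(2·3^r + 4) − 8 = 6·3^r + 12 − 8 = 2·3^{r+1} + 4.
This completes the inductive step, so b_n = 2·3^n + 4 for all n ≥ 1.

b_n = 2·3^n + 4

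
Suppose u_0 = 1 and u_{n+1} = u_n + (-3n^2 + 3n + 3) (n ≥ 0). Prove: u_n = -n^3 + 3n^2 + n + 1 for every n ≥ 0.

Base case: u_0 = 1, and -0^3 + 3·0^2 + 0 + 1 = 1.
Assume u_r = -r^3 + 3r^2 + r + 1.
Then u_{r+1} = u_r + (-3r^2 + 3r + 3) = (-r^3 + 3r^2 + r + 1) + (-3r^2 + 3r + 3) = -r^3 + 4r + 4,
and -(r+1)^3 + 3·(r+1)^2 + (r+1) + 1 = -r^3 + 4r + 4.
Hence u_n = -n^3 + 3n^2 + n + 1 for every n ≥ 0, by induction.

u_n = -n^3 + 3n^2 + n + 1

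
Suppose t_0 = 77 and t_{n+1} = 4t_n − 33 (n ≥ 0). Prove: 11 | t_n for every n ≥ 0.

Base case: t_0 = 77 = 11·7, so 11 | t_0.
Assume 11 | t_m, so t_m = 11s for some integer s.
Then t_{m+1} = 4t_m − 33 = 4·(11s) − 33 = 11(4s − 3), so 11 | t_{m+1}.
Hence 11 | t_n for every n ≥ 0, by induction.

11 | t_n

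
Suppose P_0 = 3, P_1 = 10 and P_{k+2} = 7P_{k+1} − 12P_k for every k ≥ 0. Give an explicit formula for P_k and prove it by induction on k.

Claim: P_k = 2·3^k + 4^k.

Base cases: P_0 = 3 and 2·3^0 + 4^0 = 3; P_1 = 10 and 2·3^1 + 4^1 = 10.
Assume P_j = 2·3^j + 4^j for all 0 ≤ j ≤ r, where r ≥ 1.
Then P_{r+1} = 7P_r − 12P_{r−1} = 7·(2·3^r + 4^r) − 12·(2·3^{r−1} + 4^{r−1}) = 2·(7·3 − 12)3^{r−1} + (7·4 − 12)4^{r−1} = 18·3^{r−1} + 16·4^{r−1} = 2·3^{r+1} + 4^{r+1}.
This completes the inductive step, so P_k = 2·3^k + 4^k for all k ≥ 0.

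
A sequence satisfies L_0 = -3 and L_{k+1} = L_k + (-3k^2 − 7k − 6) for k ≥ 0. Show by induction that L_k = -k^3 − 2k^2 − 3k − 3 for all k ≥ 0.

Base case: L_0 = -3, and -0^3 − 2·0^2 − 3·0 − 3 = -3.
Assume L_r = -r^3 − 2r^2 − 3r − 3.
Then L_{r+1} = L_r + (-3r^2 − 7r − 6) = (-r^3 − 2r^2 − 3r − 3) + (-3r^2 − 7r − 6) = -r^3 − 5r^2 − 10r − 9,
and -(r+1)^3 − 2·(r+1)^2 − 3·(r+1) − 3 = -r^3 − 5r^2 − 10r − 9.
By induction, L_k = -k^3 − 2k^2 − 3k − 3 for all k ≥ 0.

L_k = -k^3 − 2k^2 − 3k − 3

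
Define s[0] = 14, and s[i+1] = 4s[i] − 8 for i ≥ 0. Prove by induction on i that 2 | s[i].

Base case: s[0] = 14 = 2·7, so 2 | s[0].
Assume 2 | s[j], so s[j] = 2t for some integer t.
Then s[j+1] = 4s[j] − 8 = 4·(2t) − 8 = 2(4t − 4), so 2 | s[j+1].
So the property holds for j+1, and by induction 2 | s[i] for all i ≥ 0.

2 | s[i]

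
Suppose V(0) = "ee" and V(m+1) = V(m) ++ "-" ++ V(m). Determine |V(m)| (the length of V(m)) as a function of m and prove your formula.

Claim: |V(m)| = 3·2^m − 1.

Base case: |V(0)| = 2, and 3·2^0 − 1 = 2.
Assume |V(k)| = 3·2^k − 1.
Then |V(k+1)| = |V(k)| + 1 + |V(k)| = 2|V(k)| + 1 = 2(3·2^k − 1) + 1 = 3·2^{k+1} − 2 + 1 = 3·2^{k+1} − 1.
This completes the inductive step, so |V(m)| = 3·2^m − 1 for all m ≥ 0.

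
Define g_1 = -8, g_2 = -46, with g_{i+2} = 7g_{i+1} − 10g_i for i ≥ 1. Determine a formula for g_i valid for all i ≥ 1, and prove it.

Claim: g_i = 2^i − 2·5^i.

Base cases: g_1 = -8 and 2^1 − 2·5^1 = -8; g_2 = -46 and 2^2 − 2·5^2 = -46.
Assume g_j = 2^j − 2·5^j for all 1 ≤ j ≤ r, where r ≥ 2.
Then g_{r+1} = 7g_r − 10g_{r−1} = 7·(2^r − 2·5^r) − 10·(2^{r−1} − 2·5^{r−1}) = (7·2 − 10)2^{r−1} − 2·(7·5 − 10)5^{r−1} = 4·2^{r−1} − 50·5^{r−1} = 2^{r+1} − 2·5^{r+1}.
So the formula holds for r+1, and by strong induction g_i = 2^i − 2·5^i for all i ≥ 1.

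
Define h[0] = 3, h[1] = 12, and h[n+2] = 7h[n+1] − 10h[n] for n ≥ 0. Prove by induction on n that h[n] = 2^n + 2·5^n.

Base cases: h[0] = 3 and 2^0 + 2·5^0 = 3; h[1] = 12 and 2^1 + 2·5^1 = 12.
Assume h[j] = 2^j + 2·5^j for all 0 ≤ j ≤ r, where r ≥ 1.
Then h[r+1] = 7h[r] − 10h[r−1] = 7·(2^r + 2·5^r) − 10·(2^{r−1} + 2·5^{r−1}) = (7·2 − 10)2^{r−1} + 2·(7·5 − 10)5^{r−1} = 4·2^{r−1} + 50·5^{r−1} = 2^{r+1} + 2·5^{r+1}.
So the formula holds for r+1, and by strong induction h[n] = 2^n + 2·5^n for all n ≥ 0.

h[n] = 2^n + 2·5^n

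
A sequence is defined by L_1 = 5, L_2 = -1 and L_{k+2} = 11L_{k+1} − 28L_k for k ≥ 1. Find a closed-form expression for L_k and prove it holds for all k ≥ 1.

Claim: L_k = 3·4^k − 7^k.

Base cases: L_1 = 5 and 3·4^1 − 7^1 = 5; L_2 = -1 and 3·4^2 − 7^2 = -1.
Assume L_j = 3·4^j − 7^j for all 1 ≤ j ≤ m, where m ≥ 2.
Then L_{m+1} = 11L_m − 28L_{m−1} = 11·(3·4^m − 7^m) − 28·(3·4^{m−1} − 7^{m−1}) = 3·(11·4 − 28)4^{m−1} − (11·7 − 28)7^{m−1} = 48·4^{m−1} − 49·7^{m−1} = 3·4^{m+1} − 7^{m+1}.
By strong induction, L_k = 3·4^k − 7^k for all k ≥ 1.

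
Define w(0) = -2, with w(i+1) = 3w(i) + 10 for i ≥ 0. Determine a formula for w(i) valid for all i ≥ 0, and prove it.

Claim: w(i) = 3^{i+1} − 5.

Base case: w(0) = -2, and 3^{0+1} − 5 = 3 − 5 = -2.
Assume w(m) = 3^{m+1} − 5 for some m ≥ 0.
Then w(m+1) = 3w(m) + 10 = 3·(3^{m+1} − 5) + 10 = 3^{m+2} − 15 + 10 = 3^{m+2} − 5.
Hence w(i) = 3^{i+1} − 5 for every i ≥ 0, by induction.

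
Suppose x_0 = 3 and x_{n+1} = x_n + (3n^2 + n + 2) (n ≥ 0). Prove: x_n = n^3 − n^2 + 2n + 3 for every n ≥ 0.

Base case: x_0 = 3, and 0^3 − 0^2 + 2·0 + 3 = 3.
Assume x_k = k^3 − k^2 + 2k + 3.
Then x_{k+1} = x_k + (3k^2 + k + 2) = (k^3 − k^2 + 2k + 3) + (3k^2 + k + 2) = k^3 + 2k^2 + 3k + 5,
and (k+1)^3 − (k+1)^2 + 2·(k+1) + 3 = k^3 + 2k^2 + 3k + 5.
Hence x_n = n^3 − n^2 + 2n + 3 for every n ≥ 0, by induction.

x_n = n^3 − n^2 + 2n + 3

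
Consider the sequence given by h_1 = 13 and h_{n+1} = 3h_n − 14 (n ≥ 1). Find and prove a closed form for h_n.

Claim: h_n = 2·3^n + 7.

Base case: h_1 = 13, and 2·3^1 + 7 = 6 + 7 = 13.
Assume h_k = 2·3^k + 7 for some k ≥ 1.
Then h_{k+1} = 3h_k − 14 = 3·(2·3^k + 7) − 14 = 6·3^k + 21 − 14 = 2·3^{k+1} + 7.
Hence h_n = 2·3^n + 7 for every n ≥ 1, by induction.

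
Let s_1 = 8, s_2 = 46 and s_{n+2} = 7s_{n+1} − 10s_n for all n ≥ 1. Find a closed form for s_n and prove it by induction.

Claim: s_n = -2^n + 2·5^n.

Base cases: s_1 = 8 and -2^1 + 2·5^1 = 8; s_2 = 46 and -2^2 + 2·5^2 = 46.
Assume s_j = -2^j + 2·5^j for all 1 ≤ j ≤ r, where r ≥ 2.
Then s_{r+1} = 7s_r − 10s_{r−1} = 7·(-2^r + 2·5^r) − 10·(-2^{r−1} + 2·5^{r−1}) = -(7·2 − 10)2^{r−1} + 2·(7·5 − 10)5^{r−1} = -4·2^{r−1} + 50·5^{r−1} = -2^{r+1} + 2·5^{r+1}.
So the formula holds for r+1, and by strong induction s_n = -2^n + 2·5^n for all n ≥ 1.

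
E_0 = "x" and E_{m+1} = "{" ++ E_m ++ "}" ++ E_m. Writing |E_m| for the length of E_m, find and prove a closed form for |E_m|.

Claim: |E_m| = 3·2^m − 2.

Base case: |E_0| = 1, and 3·2^0 − 2 = 1.
Assume |E_k| = 3·2^k − 2.
Then |E_{k+1}| = 1 + |E_k| + 1 + |E_k| = 2|E_k| + 2 = 2(3·2^k − 2) + 2 = 3·2^{k+1} − 4 + 2 = 3·2^{k+1} − 2.
By induction, |E_m| = 3·2^m − 2 for all m ≥ 0.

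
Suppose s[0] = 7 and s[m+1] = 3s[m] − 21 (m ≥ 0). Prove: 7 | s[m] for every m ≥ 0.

Base case: s[0] = 7 = 7·1, so 7 | s[0].
Assume 7 | s[k], so s[k] = 7t for some integer t.
Then s[k+1] = 3s[k] − 21 = 3·(7t) − 21 = 7(3t − 3), so 7 | s[k+1].
So the property holds for k+1, and by induction 7 | s[m] for all m ≥ 0.

7 | s[m]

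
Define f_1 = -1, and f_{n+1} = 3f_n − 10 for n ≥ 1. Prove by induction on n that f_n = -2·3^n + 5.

Base case: f_1 = -1, and -2·3^1 + 5 = -6 + 5 = -1.
Assume f_j = -2·3^j + 5 for some j ≥ 1.
Then f_{j+1} = 3f_j − 10 = 3·(-2·3^j + 5) − 10 = -6·3^j + 15 − 10 = -2·3^{j+1} + 5.
This completes the inductive step, so f_n = -2·3^n + 5 for all n ≥ 1.

f_n = -2·3^n + 5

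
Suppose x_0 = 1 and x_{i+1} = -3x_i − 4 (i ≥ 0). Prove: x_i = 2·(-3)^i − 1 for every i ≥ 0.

Base case: x_0 = 1, and 2·(-3)^0 − 1 = 2 − 1 = 1.
Assume x_r = 2·(-3)^r − 1 for some r ≥ 0.
Then x_{r+1} = -3x_r − 4 = -3·(2·(-3)^r − 1) − 4 = -6·(-3)^r + 3 − 4 = 2·(-3)^{r+1} − 1.
This completes the inductive step, so x_i = 2·(-3)^i − 1 for all i ≥ 0.

x_i = 2·(-3)^i − 1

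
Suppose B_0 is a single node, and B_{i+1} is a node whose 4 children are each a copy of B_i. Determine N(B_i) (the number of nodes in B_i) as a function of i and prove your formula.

Claim: N(B_i) = (4^{i+1} − 1)/3.

Base case: N(B_0) = 1, and (4^{0+1} − 1)/3 = 1.
Assume N(B_k) = (4^{k+1} − 1)/3.
Then N(B_{k+1}) = 1 + 4N(B_k) = 1 + 4·(4^{k+1} − 1)/3 = 1 + (4^{k+2} − 4)/3 = (3 + 4^{k+2} − 4)/3 = (4^{k+2} − 1)/3.
This completes the inductive step, so N(B_i) = (4^{i+1} − 1)/3 for all i ≥ 0.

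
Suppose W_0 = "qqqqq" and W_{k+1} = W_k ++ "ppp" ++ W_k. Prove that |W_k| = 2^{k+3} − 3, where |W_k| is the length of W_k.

Base case: |W_0| = 5, and 2^{0+3} − 3 = 5.
Assume |W_r| = 2^{r+3} − 3.
Then |W_{r+1}| = |W_r| + 3 + |W_r| = 2|W_r| + 3 = 2(2^{r+3} − 3) + 3 = 2^{r+1+3} − 6 + 3 = 2^{r+1+3} − 3.
Hence |W_k| = 2^{k+3} − 3 for every k ≥ 0, by induction.

|W_k| = 2^{k+3} − 3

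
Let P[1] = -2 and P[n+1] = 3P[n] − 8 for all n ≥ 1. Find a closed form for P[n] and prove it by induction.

Claim: P[n] = -2·3^n + 4.

Base case: P[1] = -2, and -2·3^1 + 4 = -6 + 4 = -2.
Assume P[m] = -2·3^m + 4 for some m ≥ 1.
Then P[m+1] = 3P[m] − 8 = 3·(-2·3^m + 4) − 8 = -6·3^m + 12 − 8 = -2·3^{m+1} + 4.
This completes the inductive step, so P[n] = -2·3^n + 4 for all n ≥ 1.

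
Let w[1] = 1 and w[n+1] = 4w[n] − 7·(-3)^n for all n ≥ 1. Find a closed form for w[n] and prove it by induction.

Claim: w[n] = 4^n + (-3)^n.

Base case: w[1] = 1, and 4^1 + (-3)^1 = 4 − 3 = 1.
Assume w[j] = 4^j + (-3)^j for some j ≥ 1.
Then w[j+1] = 4w[j] − 7·(-3)^j = 4·(4^j + (-3)^j) − 7·(-3)^j = 4^{j+1} + 4·(-3)^j − 7·(-3)^j = 4^{j+1} − 3·(-3)^j = 4^{j+1} + (-3)^{j+1}.
By induction, w[n] = 4^n + (-3)^n for all n ≥ 1.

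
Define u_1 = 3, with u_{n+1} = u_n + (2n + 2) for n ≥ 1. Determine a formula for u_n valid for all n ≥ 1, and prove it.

Claim: u_n = n^2 + n + 1.

Base case: u_1 = 3, and 1^2 + 1 + 1 = 3.
Assume u_m = m^2 + m + 1.
Then u_{m+1} = u_m + (2m + 2) = (m^2 + m + 1) + (2m + 2) = m^2 + 3m + 3,
and (m+1)^2 + (m+1) + 1 = m^2 + 3m + 3.
This completes the inductive step, so u_n = n^2 + n + 1 for all n ≥ 1.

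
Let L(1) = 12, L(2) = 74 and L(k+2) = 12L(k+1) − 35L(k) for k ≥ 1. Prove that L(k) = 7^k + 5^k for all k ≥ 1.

Base cases: L(1) = 12 and 7^1 + 5^1 = 12; L(2) = 74 and 7^2 + 5^2 = 74.
Assume L(j) = 7^j + 5^j for all 1 ≤ j ≤ r, where r ≥ 2.
Then L(r+1) = 12L(r) − 35L(r−1) = 12·(7^r + 5^r) − 35·(7^{r−1} + 5^{r−1}) = (12·7 − 35)7^{r−1} + (12·5 − 35)5^{r−1} = 49·7^{r−1} + 25·5^{r−1} = 7^{r+1} + 5^{r+1}.
So the formula holds for r+1, and by strong induction L(k) = 7^k + 5^k for all k ≥ 1.

L(k) = 7^k + 5^k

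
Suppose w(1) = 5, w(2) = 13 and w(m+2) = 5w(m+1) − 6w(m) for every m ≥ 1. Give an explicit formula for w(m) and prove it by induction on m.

Claim: w(m) = 2^m + 3^m.

Base cases: w(1) = 5 and 2^1 + 3^1 = 5; w(2) = 13 and 2^2 + 3^2 = 13.
Assume w(i) = 2^i + 3^i for all 1 ≤ i ≤ j, where j ≥ 2.
Then w(j+1) = 5w(j) − 6w(j−1) = 5·(2^j + 3^j) − 6·(2^{j−1} + 3^{j−1}) = (5·2 − 6)2^{j−1} + (5·3 − 6)3^{j−1} = 4·2^{j−1} + 9·3^{j−1} = 2^{j+1} + 3^{j+1}.
So the formula holds for j+1, and by strong induction w(m) = 2^m + 3^m for all m ≥ 1.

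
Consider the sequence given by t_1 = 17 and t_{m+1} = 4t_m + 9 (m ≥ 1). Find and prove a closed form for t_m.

Claim: t_m = 5·4^m − 3.

Base case: t_1 = 17, and 5·4^1 − 3 = 20 − 3 = 17.
Assume t_r = 5·4^r − 3 for some r ≥ 1.
Then t_{r+1} = 4t_r + 9 = 4·(5·4^r − 3) + 9 = 20·4^r − 12 + 9 = 5·4^{r+1} − 3.
By induction, t_m = 5·4^m − 3 for all m ≥ 1.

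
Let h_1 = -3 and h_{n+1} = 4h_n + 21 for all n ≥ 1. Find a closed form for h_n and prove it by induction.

Claim: h_n = 4^n − 7.

Base case: h_1 = -3, and 4^1 − 7 = 4 − 7 = -3.
Assume h_j = 4^j − 7 for some j ≥ 1.
Then h_{j+1} = 4h_j + 21 = 4·(4^j − 7) + 21 = 4^{j+1} − 28 + 21 = 4^{j+1} − 7.
By induction, h_n = 4^n − 7 for all n ≥ 1.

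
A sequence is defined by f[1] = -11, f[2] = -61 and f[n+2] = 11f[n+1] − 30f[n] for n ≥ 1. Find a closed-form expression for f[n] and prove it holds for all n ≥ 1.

Claim: f[n] = -6^n − 5^n.

Base cases: f[1] = -11 and -6^1 − 5^1 = -11; f[2] = -61 and -6^2 − 5^2 = -61.
Assume f[j] = -6^j − 5^j for all 1 ≤ j ≤ m, where m ≥ 2.
Then f[m+1] = 11f[m] − 30f[m−1] = 11·(-6^m − 5^m) − 30·(-6^{m−1} − 5^{m−1}) = -(11·6 − 30)6^{m−1} − (11·5 − 30)5^{m−1} = -36·6^{m−1} − 25·5^{m−1} = -6^{m+1} − 5^{m+1}.
This completes the inductive step, so f[n] = -6^n − 5^n for all n ≥ 1.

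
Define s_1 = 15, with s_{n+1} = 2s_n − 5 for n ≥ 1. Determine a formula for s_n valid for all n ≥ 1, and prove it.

Claim: s_n = 5·2^n + 5.

Base case: s_1 = 15, and 5·2^1 + 5 = 10 + 5 = 15.
Assume s_m = 5·2^m + 5 for some m ≥ 1.
Then s_{m+1} = 2s_m − 5 = 2·(5·2^m + 5) − 5 = 10·2^m + 10 − 5 = 5·2^{m+1} + 5.
By induction, s_n = 5·2^n + 5 for all n ≥ 1.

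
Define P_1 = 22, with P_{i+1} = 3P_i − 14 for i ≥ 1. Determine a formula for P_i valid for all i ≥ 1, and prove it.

Claim: P_i = 5·3^i + 7.

Base case: P_1 = 22, and 5·3^1 + 7 = 15 + 7 = 22.
Assume P_r = 5·3^r + 7 for some r ≥ 1.
Then P_{r+1} = 3P_r − 14 = 3·(5·3^r + 7) − 14 = 15·3^r + 21 − 14 = 5·3^{r+1} + 7.
Hence P_i = 5·3^i + 7 for every i ≥ 1, by induction.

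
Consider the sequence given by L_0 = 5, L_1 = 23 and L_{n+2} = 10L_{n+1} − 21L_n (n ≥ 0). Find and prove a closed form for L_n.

Claim: L_n = 3·3^n + 2·7^n.

Base cases: L_0 = 5 and 3·3^0 + 2·7^0 = 5; L_1 = 23 and 3·3^1 + 2·7^1 = 23.
Assume L_j = 3·3^j + 2·7^j for all 0 ≤ j ≤ m, where m ≥ 1.
Then L_{m+1} = 10L_m − 21L_{m−1} = 10·(3·3^m + 2·7^m) − 21·(3·3^{m−1} + 2·7^{m−1}) = 3·(10·3 − 21)3^{m−1} + 2·(10·7 − 21)7^{m−1} = 27·3^{m−1} + 98·7^{m−1} = 3·3^{m+1} + 2·7^{m+1}.
So the formula holds for m+1, and by strong induction L_n = 3·3^n + 2·7^n for all n ≥ 0.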